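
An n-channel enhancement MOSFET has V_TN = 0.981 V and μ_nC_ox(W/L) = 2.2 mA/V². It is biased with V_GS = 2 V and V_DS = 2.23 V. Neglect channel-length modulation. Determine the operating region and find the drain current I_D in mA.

Saturation; I_D = 1.14 mA

V_ov = V_GS − V_TN = 2 − 0.981 = 1.02 V.
Since V_DS = 2.23 V ≥ V_ov = 1.02 V, the device is in saturation.
I_D = ½ k_n V_ov² = 0.5 × 2.2 × 1.02² = 1.14 mA.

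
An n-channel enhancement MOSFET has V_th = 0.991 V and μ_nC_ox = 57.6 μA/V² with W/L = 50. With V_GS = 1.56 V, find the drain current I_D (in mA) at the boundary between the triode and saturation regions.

At the boundary V_DS = V_ov = V_GS − V_th = 1.56 − 0.991 = 0.569 V.
k_n = μ_nC_ox · (W/L) = 2.88 mA/V².
I_D = ½ k_n V_ov² = 0.5 × 2.88 × 0.569² = 0.466 mA.

I_D = 0.466 mA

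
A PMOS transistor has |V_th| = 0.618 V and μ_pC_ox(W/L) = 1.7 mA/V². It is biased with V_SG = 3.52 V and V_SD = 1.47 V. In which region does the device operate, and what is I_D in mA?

Triode; I_D = 5.42 mA

V_ov = V_SG − |V_th| = 3.52 − 0.618 = 2.9 V.
Since V_SD = 1.47 V < V_ov = 2.9 V, the device is in the triode region.
I_D = k_p [V_ov · V_SD − ½ V_SD²] = 1.7 × [2.9 × 1.47 − 0.5 × 1.47²] = 5.42 mA.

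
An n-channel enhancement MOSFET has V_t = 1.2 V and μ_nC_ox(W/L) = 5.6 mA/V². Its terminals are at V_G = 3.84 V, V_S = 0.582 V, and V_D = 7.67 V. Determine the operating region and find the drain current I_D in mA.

Saturation; I_D = 11.9 mA

V_GS = V_G − V_S = 3.84 − 0.582 = 3.26 V; V_DS = V_D − V_S = 7.67 − 0.582 = 7.09 V.
V_ov = V_GS − V_t = 3.26 − 1.2 = 2.06 V.
Since V_DS = 7.09 V ≥ V_ov = 2.06 V, the device is in saturation.
I_D = ½ k_n V_ov² = 0.5 × 5.6 × 2.06² = 11.9 mA.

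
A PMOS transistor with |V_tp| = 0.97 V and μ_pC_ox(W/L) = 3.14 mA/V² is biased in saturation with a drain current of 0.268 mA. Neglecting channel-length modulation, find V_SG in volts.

In saturation I_D = ½ k_p (V_SG − |V_tp|)², so V_SG − |V_tp| = √(2 I_D / k_p) = √(2 × 0.268 / 3.14) = 0.413 V.
V_SG = 0.97 + 0.413 = 1.38 V.

V_SG = 1.38 V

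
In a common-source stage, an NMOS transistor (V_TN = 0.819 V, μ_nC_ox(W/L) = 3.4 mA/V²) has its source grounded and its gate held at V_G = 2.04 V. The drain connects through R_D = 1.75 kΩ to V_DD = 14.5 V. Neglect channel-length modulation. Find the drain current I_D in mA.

I_D = 2.53 mA

V_GS = V_G = 2.04 V, so V_ov = 2.04 − 0.819 = 1.22 V.
Assume saturation: I_D = ½ k_n V_ov² = 0.5 × 3.4 × 1.22² = 2.53 mA, giving V_DS = V_DD − I_D R_D = 14.5 − 2.53 × 1.75 = 10.1 V.
V_DS = 10.1 V ≥ V_ov = 1.22 V, confirming saturation.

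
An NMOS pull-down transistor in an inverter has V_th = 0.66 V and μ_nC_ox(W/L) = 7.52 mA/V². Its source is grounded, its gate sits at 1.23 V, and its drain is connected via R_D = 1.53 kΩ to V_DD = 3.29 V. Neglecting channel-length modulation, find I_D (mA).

I_D = 1.22 mA

V_GS = V_G = 1.23 V, so V_ov = 1.23 − 0.66 = 0.57 V.
Assume saturation: I_D = ½ k_n V_ov² = 0.5 × 7.52 × 0.57² = 1.22 mA, giving V_DS = V_DD − I_D R_D = 3.29 − 1.22 × 1.53 = 1.42 V.
V_DS = 1.42 V ≥ V_ov = 0.57 V, confirming saturation.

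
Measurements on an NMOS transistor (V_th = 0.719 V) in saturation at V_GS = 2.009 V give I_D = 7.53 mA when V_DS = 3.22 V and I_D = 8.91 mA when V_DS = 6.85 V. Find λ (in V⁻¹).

λ = 0.0603 V⁻¹

With V_GS fixed, I_D ∝ (1 + λ V_DS) in saturation, so I_D2/I_D1 = (1 + λ V_DS2)/(1 + λ V_DS1).
8.91/7.53 = 1.183 = (1 + 6.85 λ)/(1 + 3.22 λ).
Solving: λ (I_D1 V_DS2 − I_D2 V_DS1) = I_D2 − I_D1, so λ = (8.91 − 7.53) / (7.53 × 6.85 − 8.91 × 3.22) = 1.38 / 22.9 = 0.0603 V⁻¹.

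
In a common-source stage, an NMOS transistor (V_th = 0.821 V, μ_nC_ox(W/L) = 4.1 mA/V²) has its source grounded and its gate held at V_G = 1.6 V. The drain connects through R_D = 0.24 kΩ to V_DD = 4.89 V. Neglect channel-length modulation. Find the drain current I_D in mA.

I_D = 1.24 mA

V_GS = V_G = 1.6 V, so V_ov = 1.6 − 0.821 = 0.779 V.
Assume saturation: I_D = ½ k_n V_ov² = 0.5 × 4.1 × 0.779² = 1.24 mA, giving V_DS = V_DD − I_D R_D = 4.89 − 1.24 × 0.24 = 4.59 V.
V_DS = 4.59 V ≥ V_ov = 0.779 V, confirming saturation.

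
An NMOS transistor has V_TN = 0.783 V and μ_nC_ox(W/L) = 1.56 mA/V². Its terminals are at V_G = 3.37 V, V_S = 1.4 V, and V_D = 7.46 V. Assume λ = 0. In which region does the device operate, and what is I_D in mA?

Saturation; I_D = 1.10 mA

V_GS = V_G − V_S = 3.37 − 1.4 = 1.97 V; V_DS = V_D − V_S = 7.46 − 1.4 = 6.06 V.
V_ov = V_GS − V_TN = 1.97 − 0.783 = 1.19 V.
Since V_DS = 6.06 V ≥ V_ov = 1.19 V, the device is in saturation.
I_D = ½ k_n V_ov² = 0.5 × 1.56 × 1.19² = 1.1 mA.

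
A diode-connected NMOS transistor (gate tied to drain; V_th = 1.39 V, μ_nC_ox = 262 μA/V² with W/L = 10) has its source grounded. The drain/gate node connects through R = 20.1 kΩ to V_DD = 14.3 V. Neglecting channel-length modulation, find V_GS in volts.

With gate tied to drain, V_GS = V_DS ≥ V_GS − V_th, so the device is in saturation.
k_n = μ_nC_ox · (W/L) = 2.62 mA/V².
KCL at the drain: ½ k_n (V_GS − V_th)² = (V_DD − V_GS)/R.
Let x = V_GS − 1.39. Then 26.3 x² + x − 12.91 = 0, giving x = 0.681 V (positive root), so V_GS = 2.07 V.
I_D = (V_DD − V_GS)/R = (14.3 − 2.07) / 20.1 = 0.608 mA.

V_GS = 2.07 V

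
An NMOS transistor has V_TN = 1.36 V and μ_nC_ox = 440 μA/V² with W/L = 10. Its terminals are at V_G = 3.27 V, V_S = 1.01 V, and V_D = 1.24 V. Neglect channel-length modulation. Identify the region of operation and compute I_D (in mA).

Triode; I_D = 0.794 mA

V_GS = V_G − V_S = 3.27 − 1.01 = 2.26 V; V_DS = V_D − V_S = 1.24 − 1.01 = 0.23 V.
k_n = μ_nC_ox · (W/L) = 4.4 mA/V².
V_ov = V_GS − V_TN = 2.26 − 1.36 = 0.9 V.
Since V_DS = 0.23 V < V_ov = 0.9 V, the device is in the triode region.
I_D = k_n [V_ov · V_DS − ½ V_DS²] = 4.4 × [0.9 × 0.23 − 0.5 × 0.23²] = 0.794 mA.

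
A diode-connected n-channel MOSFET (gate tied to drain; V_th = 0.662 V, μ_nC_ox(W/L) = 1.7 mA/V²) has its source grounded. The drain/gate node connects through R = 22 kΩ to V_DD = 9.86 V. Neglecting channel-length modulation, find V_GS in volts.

With gate tied to drain, V_GS = V_DS ≥ V_GS − V_th, so the device is in saturation.
KCL at the drain: ½ k_n (V_GS − V_th)² = (V_DD − V_GS)/R.
Let x = V_GS − 0.662. Then 18.7 x² + x − 9.198 = 0, giving x = 0.675 V (positive root), so V_GS = 1.34 V.
I_D = (V_DD − V_GS)/R = (9.86 − 1.34) / 22 = 0.387 mA.

V_GS = 1.34 V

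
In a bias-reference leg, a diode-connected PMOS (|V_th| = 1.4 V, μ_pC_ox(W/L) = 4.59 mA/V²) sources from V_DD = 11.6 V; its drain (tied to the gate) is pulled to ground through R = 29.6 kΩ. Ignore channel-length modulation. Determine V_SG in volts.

V_SG = 1.78 V

With gate tied to drain, V_SG = V_SD ≥ V_SG − |V_th|, so the device is in saturation.
KCL at the drain: ½ k_p (V_SG − |V_th|)² = (V_DD − V_SG)/R.
Let x = V_SG − 1.4. Then 67.9 x² + x − 10.2 = 0, giving x = 0.38 V (positive root), so V_SG = 1.78 V.
I_D = (V_DD − V_SG)/R = (11.6 − 1.78) / 29.6 = 0.332 mA.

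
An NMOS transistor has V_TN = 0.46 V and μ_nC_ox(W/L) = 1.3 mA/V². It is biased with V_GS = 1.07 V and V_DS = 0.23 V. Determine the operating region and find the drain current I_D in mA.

V_ov = V_GS − V_TN = 1.07 − 0.46 = 0.61 V.
Since V_DS = 0.23 V < V_ov = 0.61 V, the device is in the triode region.
I_D = k_n [V_ov · V_DS − ½ V_DS²] = 1.3 × [0.61 × 0.23 − 0.5 × 0.23²] = 0.148 mA.

Triode; I_D = 0.148 mA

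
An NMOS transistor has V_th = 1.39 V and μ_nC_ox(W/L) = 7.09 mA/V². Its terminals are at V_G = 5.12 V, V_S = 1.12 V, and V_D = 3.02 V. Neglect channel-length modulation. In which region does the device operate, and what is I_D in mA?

V_GS = V_G − V_S = 5.12 − 1.12 = 4 V; V_DS = V_D − V_S = 3.02 − 1.12 = 1.9 V.
V_ov = V_GS − V_th = 4 − 1.39 = 2.61 V.
Since V_DS = 1.9 V < V_ov = 2.61 V, the device is in the triode region.
I_D = k_n [V_ov · V_DS − ½ V_DS²] = 7.09 × [2.61 × 1.9 − 0.5 × 1.9²] = 22.4 mA.

Triode; I_D = 22.4 mA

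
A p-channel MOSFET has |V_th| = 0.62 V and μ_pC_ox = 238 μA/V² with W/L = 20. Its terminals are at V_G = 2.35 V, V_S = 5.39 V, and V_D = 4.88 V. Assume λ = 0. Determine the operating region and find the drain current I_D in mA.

V_SG = V_S − V_G = 5.39 − 2.35 = 3.04 V; V_SD = V_S − V_D = 5.39 − 4.88 = 0.51 V.
k_p = μ_pC_ox · (W/L) = 4.76 mA/V².
V_ov = V_SG − |V_th| = 3.04 − 0.62 = 2.42 V.
Since V_SD = 0.51 V < V_ov = 2.42 V, the device is in the triode region.
I_D = k_p [V_ov · V_SD − ½ V_SD²] = 4.76 × [2.42 × 0.51 − 0.5 × 0.51²] = 5.26 mA.

Triode; I_D = 5.26 mA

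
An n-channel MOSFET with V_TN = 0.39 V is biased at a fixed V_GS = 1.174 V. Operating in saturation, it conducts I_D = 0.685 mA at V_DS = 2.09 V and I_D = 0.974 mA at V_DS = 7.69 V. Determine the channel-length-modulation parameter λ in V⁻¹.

With V_GS fixed, I_D ∝ (1 + λ V_DS) in saturation, so I_D2/I_D1 = (1 + λ V_DS2)/(1 + λ V_DS1).
0.974/0.685 = 1.422 = (1 + 7.69 λ)/(1 + 2.09 λ).
Solving: λ (I_D1 V_DS2 − I_D2 V_DS1) = I_D2 − I_D1, so λ = (0.974 − 0.685) / (0.685 × 7.69 − 0.974 × 2.09) = 0.289 / 3.23 = 0.0894 V⁻¹.

λ = 0.0894 V⁻¹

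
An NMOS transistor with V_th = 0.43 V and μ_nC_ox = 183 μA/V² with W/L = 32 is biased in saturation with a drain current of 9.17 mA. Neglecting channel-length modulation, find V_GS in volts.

k_n = μ_nC_ox · (W/L) = 5.856 mA/V².
In saturation I_D = ½ k_n (V_GS − V_th)², so V_GS − V_th = √(2 I_D / k_n) = √(2 × 9.17 / 5.856) = 1.77 V.
V_GS = 0.43 + 1.77 = 2.2 V.

V_GS = 2.20 V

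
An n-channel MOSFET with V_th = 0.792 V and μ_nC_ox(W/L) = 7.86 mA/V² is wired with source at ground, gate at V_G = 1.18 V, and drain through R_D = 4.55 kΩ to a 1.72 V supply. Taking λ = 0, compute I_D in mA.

I_D = 0.348 mA

V_GS = V_G = 1.18 V, so V_ov = 1.18 − 0.792 = 0.388 V.
Assume saturation: I_D = ½ k_n V_ov² = 0.5 × 7.86 × 0.388² = 0.592 mA, giving V_DS = V_DD − I_D R_D = 1.72 − 0.592 × 4.55 = -0.972 V.
But -0.972 V < V_ov = 0.388 V, so the device is actually in triode.
In triode I_D = k_n[V_ov V_DS − ½ V_DS²] and I_D = (V_DD − V_DS)/R_D. Equating: 17.9 V_DS² − 14.88 V_DS + 1.72 = 0, giving V_DS = 0.139 V (the root below V_ov).
I_D = (1.72 − 0.139) / 4.55 = 0.348 mA.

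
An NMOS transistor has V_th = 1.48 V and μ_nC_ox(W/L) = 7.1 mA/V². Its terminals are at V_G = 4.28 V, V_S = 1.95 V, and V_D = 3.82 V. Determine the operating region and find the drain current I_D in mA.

Saturation; I_D = 2.56 mA

V_GS = V_G − V_S = 4.28 − 1.95 = 2.33 V; V_DS = V_D − V_S = 3.82 − 1.95 = 1.87 V.
V_ov = V_GS − V_th = 2.33 − 1.48 = 0.85 V.
Since V_DS = 1.87 V ≥ V_ov = 0.85 V, the device is in saturation.
I_D = ½ k_n V_ov² = 0.5 × 7.1 × 0.85² = 2.56 mA.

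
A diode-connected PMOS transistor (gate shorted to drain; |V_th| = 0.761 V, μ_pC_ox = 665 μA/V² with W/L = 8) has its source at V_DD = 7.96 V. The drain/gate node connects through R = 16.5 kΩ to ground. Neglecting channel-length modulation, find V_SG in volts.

With gate tied to drain, V_SG = V_SD ≥ V_SG − |V_th|, so the device is in saturation.
k_p = μ_pC_ox · (W/L) = 5.32 mA/V².
KCL at the drain: ½ k_p (V_SG − |V_th|)² = (V_DD − V_SG)/R.
Let x = V_SG − 0.761. Then 43.9 x² + x − 7.199 = 0, giving x = 0.394 V (positive root), so V_SG = 1.15 V.
I_D = (V_DD − V_SG)/R = (7.96 − 1.15) / 16.5 = 0.412 mA.

V_SG = 1.15 V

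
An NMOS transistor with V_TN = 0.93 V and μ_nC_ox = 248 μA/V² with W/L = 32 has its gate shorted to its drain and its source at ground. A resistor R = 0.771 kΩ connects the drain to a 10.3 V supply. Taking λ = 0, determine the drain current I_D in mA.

With gate tied to drain, V_GS = V_DS ≥ V_GS − V_TN, so the device is in saturation.
k_n = μ_nC_ox · (W/L) = 7.936 mA/V².
KCL at the drain: ½ k_n (V_GS − V_TN)² = (V_DD − V_GS)/R.
Let x = V_GS − 0.93. Then 3.06 x² + x − 9.37 = 0, giving x = 1.59 V (positive root), so V_GS = 2.52 V.
I_D = (V_DD − V_GS)/R = (10.3 − 2.52) / 0.771 = 10.1 mA.

I_D = 10.1 mA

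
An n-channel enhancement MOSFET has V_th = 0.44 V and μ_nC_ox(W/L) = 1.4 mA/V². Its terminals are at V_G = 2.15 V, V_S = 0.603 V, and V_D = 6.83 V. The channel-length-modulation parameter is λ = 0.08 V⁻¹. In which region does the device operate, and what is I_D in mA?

Saturation; I_D = 1.29 mA

V_GS = V_G − V_S = 2.15 − 0.603 = 1.55 V; V_DS = V_D − V_S = 6.83 − 0.603 = 6.23 V.
V_ov = V_GS − V_th = 1.55 − 0.44 = 1.11 V.
Since V_DS = 6.23 V ≥ V_ov = 1.11 V, the device is in saturation.
I_D = ½ k_n V_ov² (1 + λ V_DS) = 0.5 × 1.4 × 1.11² × (1 + 0.08 × 6.23) = 1.29 mA.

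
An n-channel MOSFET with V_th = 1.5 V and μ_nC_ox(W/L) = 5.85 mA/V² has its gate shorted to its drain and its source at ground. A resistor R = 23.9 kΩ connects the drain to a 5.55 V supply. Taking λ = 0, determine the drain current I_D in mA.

I_D = 0.160 mA

With gate tied to drain, V_GS = V_DS ≥ V_GS − V_th, so the device is in saturation.
KCL at the drain: ½ k_n (V_GS − V_th)² = (V_DD − V_GS)/R.
Let x = V_GS − 1.5. Then 69.9 x² + x − 4.05 = 0, giving x = 0.234 V (positive root), so V_GS = 1.73 V.
I_D = (V_DD − V_GS)/R = (5.55 − 1.73) / 23.9 = 0.16 mA.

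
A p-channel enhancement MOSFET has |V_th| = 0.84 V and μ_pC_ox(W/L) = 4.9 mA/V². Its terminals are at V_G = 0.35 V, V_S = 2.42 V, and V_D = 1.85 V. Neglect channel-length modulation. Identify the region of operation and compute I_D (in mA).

Triode; I_D = 2.64 mA

V_SG = V_S − V_G = 2.42 − 0.35 = 2.07 V; V_SD = V_S − V_D = 2.42 − 1.85 = 0.57 V.
V_ov = V_SG − |V_th| = 2.07 − 0.84 = 1.23 V.
Since V_SD = 0.57 V < V_ov = 1.23 V, the device is in the triode region.
I_D = k_p [V_ov · V_SD − ½ V_SD²] = 4.9 × [1.23 × 0.57 − 0.5 × 0.57²] = 2.64 mA.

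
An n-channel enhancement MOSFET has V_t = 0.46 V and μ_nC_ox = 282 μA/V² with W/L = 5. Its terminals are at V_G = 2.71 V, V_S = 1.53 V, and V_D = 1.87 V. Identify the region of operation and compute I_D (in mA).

V_GS = V_G − V_S = 2.71 − 1.53 = 1.18 V; V_DS = V_D − V_S = 1.87 − 1.53 = 0.34 V.
k_n = μ_nC_ox · (W/L) = 1.41 mA/V².
V_ov = V_GS − V_t = 1.18 − 0.46 = 0.72 V.
Since V_DS = 0.34 V < V_ov = 0.72 V, the device is in the triode region.
I_D = k_n [V_ov · V_DS − ½ V_DS²] = 1.41 × [0.72 × 0.34 − 0.5 × 0.34²] = 0.264 mA.

Triode; I_D = 0.264 mA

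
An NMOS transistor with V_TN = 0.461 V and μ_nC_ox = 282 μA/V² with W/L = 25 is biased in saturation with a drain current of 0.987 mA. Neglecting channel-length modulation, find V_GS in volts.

V_GS = 0.990 V

k_n = μ_nC_ox · (W/L) = 7.05 mA/V².
In saturation I_D = ½ k_n (V_GS − V_TN)², so V_GS − V_TN = √(2 I_D / k_n) = √(2 × 0.987 / 7.05) = 0.529 V.
V_GS = 0.461 + 0.529 = 0.99 V.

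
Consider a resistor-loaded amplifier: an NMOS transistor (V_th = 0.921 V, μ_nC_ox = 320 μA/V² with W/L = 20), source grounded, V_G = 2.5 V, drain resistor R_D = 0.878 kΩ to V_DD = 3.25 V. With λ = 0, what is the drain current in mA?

V_GS = V_G = 2.5 V, so V_ov = 2.5 − 0.921 = 1.58 V.
k_n = μ_nC_ox · (W/L) = 6.4 mA/V².
Assume saturation: I_D = ½ k_n V_ov² = 0.5 × 6.4 × 1.58² = 7.98 mA, giving V_DS = V_DD − I_D R_D = 3.25 − 7.98 × 0.878 = -3.76 V.
But -3.76 V < V_ov = 1.58 V, so the device is actually in triode.
In triode I_D = k_n[V_ov V_DS − ½ V_DS²] and I_D = (V_DD − V_DS)/R_D. Equating: 2.81 V_DS² − 9.873 V_DS + 3.25 = 0, giving V_DS = 0.368 V (the root below V_ov).
I_D = (3.25 − 0.368) / 0.878 = 3.28 mA.

I_D = 3.28 mA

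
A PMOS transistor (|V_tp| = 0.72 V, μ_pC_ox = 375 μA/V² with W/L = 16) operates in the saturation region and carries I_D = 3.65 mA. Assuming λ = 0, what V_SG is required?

V_SG = 1.82 V

k_p = μ_pC_ox · (W/L) = 6 mA/V².
In saturation I_D = ½ k_p (V_SG − |V_tp|)², so V_SG − |V_tp| = √(2 I_D / k_p) = √(2 × 3.65 / 6) = 1.1 V.
V_SG = 0.72 + 1.1 = 1.82 V.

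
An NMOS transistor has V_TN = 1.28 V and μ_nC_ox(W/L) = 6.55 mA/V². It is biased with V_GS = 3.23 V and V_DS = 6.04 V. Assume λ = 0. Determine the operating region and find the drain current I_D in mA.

Saturation; I_D = 12.5 mA

V_ov = V_GS − V_TN = 3.23 − 1.28 = 1.95 V.
Since V_DS = 6.04 V ≥ V_ov = 1.95 V, the device is in saturation.
I_D = ½ k_n V_ov² = 0.5 × 6.55 × 1.95² = 12.5 mA.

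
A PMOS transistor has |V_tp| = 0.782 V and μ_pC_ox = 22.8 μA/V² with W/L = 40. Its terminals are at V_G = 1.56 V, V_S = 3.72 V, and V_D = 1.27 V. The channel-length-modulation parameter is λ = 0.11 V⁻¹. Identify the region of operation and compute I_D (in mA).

Saturation; I_D = 1.10 mA

V_SG = V_S − V_G = 3.72 − 1.56 = 2.16 V; V_SD = V_S − V_D = 3.72 − 1.27 = 2.45 V.
k_p = μ_pC_ox · (W/L) = 0.912 mA/V².
V_ov = V_SG − |V_tp| = 2.16 − 0.782 = 1.38 V.
Since V_SD = 2.45 V ≥ V_ov = 1.38 V, the device is in saturation.
I_D = ½ k_p V_ov² (1 + λ V_SD) = 0.5 × 0.912 × 1.38² × (1 + 0.11 × 2.45) = 1.1 mA.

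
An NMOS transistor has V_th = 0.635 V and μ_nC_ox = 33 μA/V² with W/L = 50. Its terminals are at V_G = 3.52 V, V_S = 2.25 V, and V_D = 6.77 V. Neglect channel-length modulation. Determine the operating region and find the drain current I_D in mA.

V_GS = V_G − V_S = 3.52 − 2.25 = 1.27 V; V_DS = V_D − V_S = 6.77 − 2.25 = 4.52 V.
k_n = μ_nC_ox · (W/L) = 1.65 mA/V².
V_ov = V_GS − V_th = 1.27 − 0.635 = 0.635 V.
Since V_DS = 4.52 V ≥ V_ov = 0.635 V, the device is in saturation.
I_D = ½ k_n V_ov² = 0.5 × 1.65 × 0.635² = 0.333 mA.

Saturation; I_D = 0.333 mA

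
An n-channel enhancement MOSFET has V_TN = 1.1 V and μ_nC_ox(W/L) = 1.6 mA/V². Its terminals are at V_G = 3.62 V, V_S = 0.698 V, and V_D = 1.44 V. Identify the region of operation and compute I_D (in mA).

V_GS = V_G − V_S = 3.62 − 0.698 = 2.92 V; V_DS = V_D − V_S = 1.44 − 0.698 = 0.742 V.
V_ov = V_GS − V_TN = 2.92 − 1.1 = 1.82 V.
Since V_DS = 0.742 V < V_ov = 1.82 V, the device is in the triode region.
I_D = k_n [V_ov · V_DS − ½ V_DS²] = 1.6 × [1.82 × 0.742 − 0.5 × 0.742²] = 1.72 mA.

Triode; I_D = 1.72 mA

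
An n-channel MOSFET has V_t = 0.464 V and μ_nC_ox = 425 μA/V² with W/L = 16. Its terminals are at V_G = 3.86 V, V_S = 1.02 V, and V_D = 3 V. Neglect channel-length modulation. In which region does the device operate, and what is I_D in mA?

Triode; I_D = 18.7 mA

V_GS = V_G − V_S = 3.86 − 1.02 = 2.84 V; V_DS = V_D − V_S = 3 − 1.02 = 1.98 V.
k_n = μ_nC_ox · (W/L) = 6.8 mA/V².
V_ov = V_GS − V_t = 2.84 − 0.464 = 2.38 V.
Since V_DS = 1.98 V < V_ov = 2.38 V, the device is in the triode region.
I_D = k_n [V_ov · V_DS − ½ V_DS²] = 6.8 × [2.38 × 1.98 − 0.5 × 1.98²] = 18.7 mA.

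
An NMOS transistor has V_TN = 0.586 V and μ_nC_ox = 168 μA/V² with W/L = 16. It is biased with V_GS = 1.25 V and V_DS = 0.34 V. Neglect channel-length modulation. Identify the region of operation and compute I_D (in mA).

k_n = μ_nC_ox · (W/L) = 2.688 mA/V².
V_ov = V_GS − V_TN = 1.25 − 0.586 = 0.664 V.
Since V_DS = 0.34 V < V_ov = 0.664 V, the device is in the triode region.
I_D = k_n [V_ov · V_DS − ½ V_DS²] = 2.688 × [0.664 × 0.34 − 0.5 × 0.34²] = 0.451 mA.

Triode; I_D = 0.451 mA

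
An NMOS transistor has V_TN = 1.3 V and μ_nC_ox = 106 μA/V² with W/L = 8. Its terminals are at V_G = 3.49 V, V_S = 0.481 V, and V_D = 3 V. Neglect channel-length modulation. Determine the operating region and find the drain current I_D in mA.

Saturation; I_D = 1.24 mA

V_GS = V_G − V_S = 3.49 − 0.481 = 3.01 V; V_DS = V_D − V_S = 3 − 0.481 = 2.52 V.
k_n = μ_nC_ox · (W/L) = 0.848 mA/V².
V_ov = V_GS − V_TN = 3.01 − 1.3 = 1.71 V.
Since V_DS = 2.52 V ≥ V_ov = 1.71 V, the device is in saturation.
I_D = ½ k_n V_ov² = 0.5 × 0.848 × 1.71² = 1.24 mA.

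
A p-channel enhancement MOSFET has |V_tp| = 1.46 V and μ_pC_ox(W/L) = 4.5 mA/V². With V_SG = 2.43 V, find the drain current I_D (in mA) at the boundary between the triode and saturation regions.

I_D = 2.12 mA

At the boundary V_SD = V_ov = V_SG − |V_tp| = 2.43 − 1.46 = 0.97 V.
I_D = ½ k_p V_ov² = 0.5 × 4.5 × 0.97² = 2.12 mA.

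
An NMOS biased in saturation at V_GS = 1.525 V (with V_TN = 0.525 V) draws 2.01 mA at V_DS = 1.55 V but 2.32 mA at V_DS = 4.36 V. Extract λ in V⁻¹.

λ = 0.0600 V⁻¹

With V_GS fixed, I_D ∝ (1 + λ V_DS) in saturation, so I_D2/I_D1 = (1 + λ V_DS2)/(1 + λ V_DS1).
2.32/2.01 = 1.154 = (1 + 4.36 λ)/(1 + 1.55 λ).
Solving: λ (I_D1 V_DS2 − I_D2 V_DS1) = I_D2 − I_D1, so λ = (2.32 − 2.01) / (2.01 × 4.36 − 2.32 × 1.55) = 0.31 / 5.17 = 0.06 V⁻¹.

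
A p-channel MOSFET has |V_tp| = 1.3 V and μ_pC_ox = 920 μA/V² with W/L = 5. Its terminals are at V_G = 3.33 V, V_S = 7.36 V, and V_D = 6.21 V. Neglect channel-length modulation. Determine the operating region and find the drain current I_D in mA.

Triode; I_D = 11.4 mA

V_SG = V_S − V_G = 7.36 − 3.33 = 4.03 V; V_SD = V_S − V_D = 7.36 − 6.21 = 1.15 V.
k_p = μ_pC_ox · (W/L) = 4.6 mA/V².
V_ov = V_SG − |V_tp| = 4.03 − 1.3 = 2.73 V.
Since V_SD = 1.15 V < V_ov = 2.73 V, the device is in the triode region.
I_D = k_p [V_ov · V_SD − ½ V_SD²] = 4.6 × [2.73 × 1.15 − 0.5 × 1.15²] = 11.4 mA.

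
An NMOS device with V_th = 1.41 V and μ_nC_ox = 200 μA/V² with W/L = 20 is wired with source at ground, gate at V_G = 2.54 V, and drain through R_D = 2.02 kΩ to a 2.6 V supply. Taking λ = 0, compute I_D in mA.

I_D = 1.14 mA

V_GS = V_G = 2.54 V, so V_ov = 2.54 − 1.41 = 1.13 V.
k_n = μ_nC_ox · (W/L) = 4 mA/V².
Assume saturation: I_D = ½ k_n V_ov² = 0.5 × 4 × 1.13² = 2.55 mA, giving V_DS = V_DD − I_D R_D = 2.6 − 2.55 × 2.02 = -2.56 V.
But -2.56 V < V_ov = 1.13 V, so the device is actually in triode.
In triode I_D = k_n[V_ov V_DS − ½ V_DS²] and I_D = (V_DD − V_DS)/R_D. Equating: 4.04 V_DS² − 10.13 V_DS + 2.6 = 0, giving V_DS = 0.29 V (the root below V_ov).
I_D = (2.6 − 0.29) / 2.02 = 1.14 mA.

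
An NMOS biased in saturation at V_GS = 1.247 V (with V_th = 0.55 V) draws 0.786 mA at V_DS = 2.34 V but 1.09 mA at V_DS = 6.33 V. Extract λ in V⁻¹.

With V_GS fixed, I_D ∝ (1 + λ V_DS) in saturation, so I_D2/I_D1 = (1 + λ V_DS2)/(1 + λ V_DS1).
1.09/0.786 = 1.387 = (1 + 6.33 λ)/(1 + 2.34 λ).
Solving: λ (I_D1 V_DS2 − I_D2 V_DS1) = I_D2 − I_D1, so λ = (1.09 − 0.786) / (0.786 × 6.33 − 1.09 × 2.34) = 0.304 / 2.42 = 0.125 V⁻¹.

λ = 0.125 V⁻¹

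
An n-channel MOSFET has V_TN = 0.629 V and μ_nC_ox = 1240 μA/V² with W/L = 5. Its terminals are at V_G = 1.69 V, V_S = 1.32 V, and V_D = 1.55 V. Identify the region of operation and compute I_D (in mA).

V_GS = V_G − V_S = 1.69 − 1.32 = 0.37 V; V_DS = V_D − V_S = 1.55 − 1.32 = 0.23 V.
V_GS = 0.37 V < V_TN = 0.629 V, so the transistor is in cutoff.

Cutoff; I_D = 0 mA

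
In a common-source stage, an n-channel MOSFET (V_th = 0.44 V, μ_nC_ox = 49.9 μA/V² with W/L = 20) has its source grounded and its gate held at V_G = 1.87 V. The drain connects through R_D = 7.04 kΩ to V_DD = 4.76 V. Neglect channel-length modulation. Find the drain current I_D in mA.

V_GS = V_G = 1.87 V, so V_ov = 1.87 − 0.44 = 1.43 V.
k_n = μ_nC_ox · (W/L) = 0.998 mA/V².
Assume saturation: I_D = ½ k_n V_ov² = 0.5 × 0.998 × 1.43² = 1.02 mA, giving V_DS = V_DD − I_D R_D = 4.76 − 1.02 × 7.04 = -2.42 V.
But -2.42 V < V_ov = 1.43 V, so the device is actually in triode.
In triode I_D = k_n[V_ov V_DS − ½ V_DS²] and I_D = (V_DD − V_DS)/R_D. Equating: 3.51 V_DS² − 11.05 V_DS + 4.76 = 0, giving V_DS = 0.515 V (the root below V_ov).
I_D = (4.76 − 0.515) / 7.04 = 0.603 mA.

I_D = 0.603 mA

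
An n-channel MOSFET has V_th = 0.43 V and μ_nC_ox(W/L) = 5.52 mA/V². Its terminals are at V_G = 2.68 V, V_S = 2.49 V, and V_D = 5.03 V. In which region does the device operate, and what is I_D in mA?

V_GS = V_G − V_S = 2.68 − 2.49 = 0.19 V; V_DS = V_D − V_S = 5.03 − 2.49 = 2.54 V.
V_GS = 0.19 V < V_th = 0.43 V, so the transistor is in cutoff.

Cutoff; I_D = 0 mA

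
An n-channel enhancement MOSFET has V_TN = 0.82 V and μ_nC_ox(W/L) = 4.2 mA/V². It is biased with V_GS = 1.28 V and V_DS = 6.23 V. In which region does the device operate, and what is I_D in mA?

V_ov = V_GS − V_TN = 1.28 − 0.82 = 0.46 V.
Since V_DS = 6.23 V ≥ V_ov = 0.46 V, the device is in saturation.
I_D = ½ k_n V_ov² = 0.5 × 4.2 × 0.46² = 0.444 mA.

Saturation; I_D = 0.444 mA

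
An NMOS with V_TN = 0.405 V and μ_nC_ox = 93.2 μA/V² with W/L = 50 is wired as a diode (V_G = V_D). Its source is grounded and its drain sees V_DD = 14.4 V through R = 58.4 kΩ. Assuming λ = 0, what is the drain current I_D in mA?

With gate tied to drain, V_GS = V_DS ≥ V_GS − V_TN, so the device is in saturation.
k_n = μ_nC_ox · (W/L) = 4.66 mA/V².
KCL at the drain: ½ k_n (V_GS − V_TN)² = (V_DD − V_GS)/R.
Let x = V_GS − 0.405. Then 136 x² + x − 14 = 0, giving x = 0.317 V (positive root), so V_GS = 0.722 V.
I_D = (V_DD − V_GS)/R = (14.4 − 0.722) / 58.4 = 0.234 mA.

I_D = 0.234 mA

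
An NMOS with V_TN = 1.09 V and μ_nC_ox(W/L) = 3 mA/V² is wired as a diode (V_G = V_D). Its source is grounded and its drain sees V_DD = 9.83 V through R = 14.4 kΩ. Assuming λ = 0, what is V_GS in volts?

V_GS = 1.70 V

With gate tied to drain, V_GS = V_DS ≥ V_GS − V_TN, so the device is in saturation.
KCL at the drain: ½ k_n (V_GS − V_TN)² = (V_DD − V_GS)/R.
Let x = V_GS − 1.09. Then 21.6 x² + x − 8.74 = 0, giving x = 0.613 V (positive root), so V_GS = 1.7 V.
I_D = (V_DD − V_GS)/R = (9.83 − 1.7) / 14.4 = 0.564 mA.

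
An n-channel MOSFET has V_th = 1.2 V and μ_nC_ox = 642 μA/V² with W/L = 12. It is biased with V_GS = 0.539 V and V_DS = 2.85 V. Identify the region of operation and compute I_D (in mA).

V_GS = 0.539 V < V_th = 1.2 V, so the transistor is in cutoff.

Cutoff; I_D = 0 mA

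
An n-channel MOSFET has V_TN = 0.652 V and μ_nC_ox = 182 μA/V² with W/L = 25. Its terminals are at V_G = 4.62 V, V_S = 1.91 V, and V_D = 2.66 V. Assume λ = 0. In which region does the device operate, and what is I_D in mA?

V_GS = V_G − V_S = 4.62 − 1.91 = 2.71 V; V_DS = V_D − V_S = 2.66 − 1.91 = 0.75 V.
k_n = μ_nC_ox · (W/L) = 4.55 mA/V².
V_ov = V_GS − V_TN = 2.71 − 0.652 = 2.06 V.
Since V_DS = 0.75 V < V_ov = 2.06 V, the device is in the triode region.
I_D = k_n [V_ov · V_DS − ½ V_DS²] = 4.55 × [2.06 × 0.75 − 0.5 × 0.75²] = 5.74 mA.

Triode; I_D = 5.74 mA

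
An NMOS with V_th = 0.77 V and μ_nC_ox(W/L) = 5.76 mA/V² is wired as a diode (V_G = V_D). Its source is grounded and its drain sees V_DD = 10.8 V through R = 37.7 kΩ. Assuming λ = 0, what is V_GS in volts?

V_GS = 1.07 V

With gate tied to drain, V_GS = V_DS ≥ V_GS − V_th, so the device is in saturation.
KCL at the drain: ½ k_n (V_GS − V_th)² = (V_DD − V_GS)/R.
Let x = V_GS − 0.77. Then 109 x² + x − 10.03 = 0, giving x = 0.299 V (positive root), so V_GS = 1.07 V.
I_D = (V_DD − V_GS)/R = (10.8 − 1.07) / 37.7 = 0.258 mA.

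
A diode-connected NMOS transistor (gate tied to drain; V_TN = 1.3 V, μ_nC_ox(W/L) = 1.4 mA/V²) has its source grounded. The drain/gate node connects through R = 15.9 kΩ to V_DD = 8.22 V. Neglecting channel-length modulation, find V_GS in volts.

With gate tied to drain, V_GS = V_DS ≥ V_GS − V_TN, so the device is in saturation.
KCL at the drain: ½ k_n (V_GS − V_TN)² = (V_DD − V_GS)/R.
Let x = V_GS − 1.3. Then 11.1 x² + x − 6.92 = 0, giving x = 0.745 V (positive root), so V_GS = 2.04 V.
I_D = (V_DD − V_GS)/R = (8.22 − 2.04) / 15.9 = 0.388 mA.

V_GS = 2.04 V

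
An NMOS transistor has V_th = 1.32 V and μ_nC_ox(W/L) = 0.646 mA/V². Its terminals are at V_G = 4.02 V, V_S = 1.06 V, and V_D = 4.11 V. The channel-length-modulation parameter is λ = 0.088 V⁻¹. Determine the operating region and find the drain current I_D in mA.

Saturation; I_D = 1.10 mA

V_GS = V_G − V_S = 4.02 − 1.06 = 2.96 V; V_DS = V_D − V_S = 4.11 − 1.06 = 3.05 V.
V_ov = V_GS − V_th = 2.96 − 1.32 = 1.64 V.
Since V_DS = 3.05 V ≥ V_ov = 1.64 V, the device is in saturation.
I_D = ½ k_n V_ov² (1 + λ V_DS) = 0.5 × 0.646 × 1.64² × (1 + 0.088 × 3.05) = 1.1 mA.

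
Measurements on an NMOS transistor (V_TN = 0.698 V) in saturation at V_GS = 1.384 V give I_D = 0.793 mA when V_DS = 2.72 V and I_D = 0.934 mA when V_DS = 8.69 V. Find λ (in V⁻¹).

λ = 0.0324 V⁻¹

With V_GS fixed, I_D ∝ (1 + λ V_DS) in saturation, so I_D2/I_D1 = (1 + λ V_DS2)/(1 + λ V_DS1).
0.934/0.793 = 1.178 = (1 + 8.69 λ)/(1 + 2.72 λ).
Solving: λ (I_D1 V_DS2 − I_D2 V_DS1) = I_D2 − I_D1, so λ = (0.934 − 0.793) / (0.793 × 8.69 − 0.934 × 2.72) = 0.141 / 4.35 = 0.0324 V⁻¹.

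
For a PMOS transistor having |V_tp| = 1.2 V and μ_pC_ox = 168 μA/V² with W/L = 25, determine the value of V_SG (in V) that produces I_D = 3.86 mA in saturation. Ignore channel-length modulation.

V_SG = 2.56 V

k_p = μ_pC_ox · (W/L) = 4.2 mA/V².
In saturation I_D = ½ k_p (V_SG − |V_tp|)², so V_SG − |V_tp| = √(2 I_D / k_p) = √(2 × 3.86 / 4.2) = 1.36 V.
V_SG = 1.2 + 1.36 = 2.56 V.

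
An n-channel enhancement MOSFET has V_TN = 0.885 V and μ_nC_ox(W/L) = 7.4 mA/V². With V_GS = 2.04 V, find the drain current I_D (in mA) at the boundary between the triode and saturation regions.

I_D = 4.94 mA

At the boundary V_DS = V_ov = V_GS − V_TN = 2.04 − 0.885 = 1.16 V.
I_D = ½ k_n V_ov² = 0.5 × 7.4 × 1.16² = 4.94 mA.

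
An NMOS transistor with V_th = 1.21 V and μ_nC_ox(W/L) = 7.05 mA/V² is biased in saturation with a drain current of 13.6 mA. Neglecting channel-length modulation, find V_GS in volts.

In saturation I_D = ½ k_n (V_GS − V_th)², so V_GS − V_th = √(2 I_D / k_n) = √(2 × 13.6 / 7.05) = 1.96 V.
V_GS = 1.21 + 1.96 = 3.17 V.

V_GS = 3.17 V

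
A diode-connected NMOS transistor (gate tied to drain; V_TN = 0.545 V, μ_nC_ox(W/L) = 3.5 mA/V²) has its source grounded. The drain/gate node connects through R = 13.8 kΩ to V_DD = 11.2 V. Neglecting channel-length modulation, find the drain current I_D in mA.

With gate tied to drain, V_GS = V_DS ≥ V_GS − V_TN, so the device is in saturation.
KCL at the drain: ½ k_n (V_GS − V_TN)² = (V_DD − V_GS)/R.
Let x = V_GS − 0.545. Then 24.2 x² + x − 10.65 = 0, giving x = 0.644 V (positive root), so V_GS = 1.19 V.
I_D = (V_DD − V_GS)/R = (11.2 − 1.19) / 13.8 = 0.725 mA.

I_D = 0.725 mA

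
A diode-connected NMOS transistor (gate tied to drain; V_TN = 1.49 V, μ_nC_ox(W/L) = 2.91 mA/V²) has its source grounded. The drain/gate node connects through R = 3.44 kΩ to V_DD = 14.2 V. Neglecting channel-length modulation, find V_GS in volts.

V_GS = 2.99 V

With gate tied to drain, V_GS = V_DS ≥ V_GS − V_TN, so the device is in saturation.
KCL at the drain: ½ k_n (V_GS − V_TN)² = (V_DD − V_GS)/R.
Let x = V_GS − 1.49. Then 5.01 x² + x − 12.71 = 0, giving x = 1.5 V (positive root), so V_GS = 2.99 V.
I_D = (V_DD − V_GS)/R = (14.2 − 2.99) / 3.44 = 3.26 mA.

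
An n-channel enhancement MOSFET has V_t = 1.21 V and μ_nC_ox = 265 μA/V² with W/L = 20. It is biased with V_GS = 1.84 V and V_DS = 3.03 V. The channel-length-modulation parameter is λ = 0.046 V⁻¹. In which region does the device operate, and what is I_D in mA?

k_n = μ_nC_ox · (W/L) = 5.3 mA/V².
V_ov = V_GS − V_t = 1.84 − 1.21 = 0.63 V.
Since V_DS = 3.03 V ≥ V_ov = 0.63 V, the device is in saturation.
I_D = ½ k_n V_ov² (1 + λ V_DS) = 0.5 × 5.3 × 0.63² × (1 + 0.046 × 3.03) = 1.2 mA.

Saturation; I_D = 1.20 mA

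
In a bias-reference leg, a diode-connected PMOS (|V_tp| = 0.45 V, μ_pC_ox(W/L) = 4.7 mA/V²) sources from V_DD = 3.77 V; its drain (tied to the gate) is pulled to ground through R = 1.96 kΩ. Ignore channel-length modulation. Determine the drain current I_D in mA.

With gate tied to drain, V_SG = V_SD ≥ V_SG − |V_tp|, so the device is in saturation.
KCL at the drain: ½ k_p (V_SG − |V_tp|)² = (V_DD − V_SG)/R.
Let x = V_SG − 0.45. Then 4.61 x² + x − 3.32 = 0, giving x = 0.747 V (positive root), so V_SG = 1.2 V.
I_D = (V_DD − V_SG)/R = (3.77 − 1.2) / 1.96 = 1.31 mA.

I_D = 1.31 mA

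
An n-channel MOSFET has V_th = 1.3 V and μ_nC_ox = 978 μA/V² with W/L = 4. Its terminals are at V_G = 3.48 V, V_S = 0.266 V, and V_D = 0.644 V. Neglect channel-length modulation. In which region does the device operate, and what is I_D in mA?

Triode; I_D = 2.55 mA

V_GS = V_G − V_S = 3.48 − 0.266 = 3.21 V; V_DS = V_D − V_S = 0.644 − 0.266 = 0.378 V.
k_n = μ_nC_ox · (W/L) = 3.912 mA/V².
V_ov = V_GS − V_th = 3.21 − 1.3 = 1.91 V.
Since V_DS = 0.378 V < V_ov = 1.91 V, the device is in the triode region.
I_D = k_n [V_ov · V_DS − ½ V_DS²] = 3.912 × [1.91 × 0.378 − 0.5 × 0.378²] = 2.55 mA.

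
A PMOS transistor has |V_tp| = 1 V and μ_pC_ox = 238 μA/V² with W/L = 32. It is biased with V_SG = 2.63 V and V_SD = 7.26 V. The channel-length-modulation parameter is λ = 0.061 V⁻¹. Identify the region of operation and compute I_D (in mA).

k_p = μ_pC_ox · (W/L) = 7.616 mA/V².
V_ov = V_SG − |V_tp| = 2.63 − 1 = 1.63 V.
Since V_SD = 7.26 V ≥ V_ov = 1.63 V, the device is in saturation.
I_D = ½ k_p V_ov² (1 + λ V_SD) = 0.5 × 7.616 × 1.63² × (1 + 0.061 × 7.26) = 14.6 mA.

Saturation; I_D = 14.6 mA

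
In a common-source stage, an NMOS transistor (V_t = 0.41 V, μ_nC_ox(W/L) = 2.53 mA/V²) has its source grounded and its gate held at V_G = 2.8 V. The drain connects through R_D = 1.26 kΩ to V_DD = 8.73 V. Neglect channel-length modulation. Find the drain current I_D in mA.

V_GS = V_G = 2.8 V, so V_ov = 2.8 − 0.41 = 2.39 V.
Assume saturation: I_D = ½ k_n V_ov² = 0.5 × 2.53 × 2.39² = 7.23 mA, giving V_DS = V_DD − I_D R_D = 8.73 − 7.23 × 1.26 = -0.375 V.
But -0.375 V < V_ov = 2.39 V, so the device is actually in triode.
In triode I_D = k_n[V_ov V_DS − ½ V_DS²] and I_D = (V_DD − V_DS)/R_D. Equating: 1.59 V_DS² − 8.619 V_DS + 8.73 = 0, giving V_DS = 1.35 V (the root below V_ov).
I_D = (8.73 − 1.35) / 1.26 = 5.86 mA.

I_D = 5.86 mA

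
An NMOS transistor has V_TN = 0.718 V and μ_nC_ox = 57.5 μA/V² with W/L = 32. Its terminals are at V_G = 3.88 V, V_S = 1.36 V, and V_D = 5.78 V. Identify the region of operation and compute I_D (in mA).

V_GS = V_G − V_S = 3.88 − 1.36 = 2.52 V; V_DS = V_D − V_S = 5.78 − 1.36 = 4.42 V.
k_n = μ_nC_ox · (W/L) = 1.84 mA/V².
V_ov = V_GS − V_TN = 2.52 − 0.718 = 1.8 V.
Since V_DS = 4.42 V ≥ V_ov = 1.8 V, the device is in saturation.
I_D = ½ k_n V_ov² = 0.5 × 1.84 × 1.8² = 2.99 mA.

Saturation; I_D = 2.99 mA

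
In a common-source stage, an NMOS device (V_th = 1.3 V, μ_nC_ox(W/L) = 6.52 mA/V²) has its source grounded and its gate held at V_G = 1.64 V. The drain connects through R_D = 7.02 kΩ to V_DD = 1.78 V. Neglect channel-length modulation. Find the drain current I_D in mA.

V_GS = V_G = 1.64 V, so V_ov = 1.64 − 1.3 = 0.34 V.
Assume saturation: I_D = ½ k_n V_ov² = 0.5 × 6.52 × 0.34² = 0.377 mA, giving V_DS = V_DD − I_D R_D = 1.78 − 0.377 × 7.02 = -0.866 V.
But -0.866 V < V_ov = 0.34 V, so the device is actually in triode.
In triode I_D = k_n[V_ov V_DS − ½ V_DS²] and I_D = (V_DD − V_DS)/R_D. Equating: 22.9 V_DS² − 16.56 V_DS + 1.78 = 0, giving V_DS = 0.131 V (the root below V_ov).
I_D = (1.78 − 0.131) / 7.02 = 0.235 mA.

I_D = 0.235 mA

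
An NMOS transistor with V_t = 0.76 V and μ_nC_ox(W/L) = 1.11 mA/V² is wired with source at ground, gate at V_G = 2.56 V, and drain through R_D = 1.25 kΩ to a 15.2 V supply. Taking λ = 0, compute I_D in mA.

V_GS = V_G = 2.56 V, so V_ov = 2.56 − 0.76 = 1.8 V.
Assume saturation: I_D = ½ k_n V_ov² = 0.5 × 1.11 × 1.8² = 1.8 mA, giving V_DS = V_DD − I_D R_D = 15.2 − 1.8 × 1.25 = 13 V.
V_DS = 13 V ≥ V_ov = 1.8 V, confirming saturation.

I_D = 1.80 mA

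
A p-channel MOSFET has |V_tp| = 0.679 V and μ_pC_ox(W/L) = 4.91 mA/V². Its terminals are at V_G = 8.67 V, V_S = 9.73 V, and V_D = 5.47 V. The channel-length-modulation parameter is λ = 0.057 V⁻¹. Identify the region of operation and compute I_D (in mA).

Saturation; I_D = 0.443 mA

V_SG = V_S − V_G = 9.73 − 8.67 = 1.06 V; V_SD = V_S − V_D = 9.73 − 5.47 = 4.26 V.
V_ov = V_SG − |V_tp| = 1.06 − 0.679 = 0.381 V.
Since V_SD = 4.26 V ≥ V_ov = 0.381 V, the device is in saturation.
I_D = ½ k_p V_ov² (1 + λ V_SD) = 0.5 × 4.91 × 0.381² × (1 + 0.057 × 4.26) = 0.443 mA.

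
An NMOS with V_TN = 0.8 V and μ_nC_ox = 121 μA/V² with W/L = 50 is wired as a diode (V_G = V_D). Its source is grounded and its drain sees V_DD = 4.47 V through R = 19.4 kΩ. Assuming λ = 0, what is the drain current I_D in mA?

I_D = 0.177 mA

With gate tied to drain, V_GS = V_DS ≥ V_GS − V_TN, so the device is in saturation.
k_n = μ_nC_ox · (W/L) = 6.05 mA/V².
KCL at the drain: ½ k_n (V_GS − V_TN)² = (V_DD − V_GS)/R.
Let x = V_GS − 0.8. Then 58.7 x² + x − 3.67 = 0, giving x = 0.242 V (positive root), so V_GS = 1.04 V.
I_D = (V_DD − V_GS)/R = (4.47 − 1.04) / 19.4 = 0.177 mA.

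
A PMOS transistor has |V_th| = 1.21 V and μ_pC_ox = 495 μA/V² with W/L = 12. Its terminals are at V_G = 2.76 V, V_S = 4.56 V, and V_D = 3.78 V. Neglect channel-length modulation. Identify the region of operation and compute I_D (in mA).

V_SG = V_S − V_G = 4.56 − 2.76 = 1.8 V; V_SD = V_S − V_D = 4.56 − 3.78 = 0.78 V.
k_p = μ_pC_ox · (W/L) = 5.94 mA/V².
V_ov = V_SG − |V_th| = 1.8 − 1.21 = 0.59 V.
Since V_SD = 0.78 V ≥ V_ov = 0.59 V, the device is in saturation.
I_D = ½ k_p V_ov² = 0.5 × 5.94 × 0.59² = 1.03 mA.

Saturation; I_D = 1.03 mA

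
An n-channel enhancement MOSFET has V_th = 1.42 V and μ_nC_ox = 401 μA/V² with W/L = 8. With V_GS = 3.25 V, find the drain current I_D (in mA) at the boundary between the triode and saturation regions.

At the boundary V_DS = V_ov = V_GS − V_th = 3.25 − 1.42 = 1.83 V.
k_n = μ_nC_ox · (W/L) = 3.208 mA/V².
I_D = ½ k_n V_ov² = 0.5 × 3.208 × 1.83² = 5.37 mA.

I_D = 5.37 mA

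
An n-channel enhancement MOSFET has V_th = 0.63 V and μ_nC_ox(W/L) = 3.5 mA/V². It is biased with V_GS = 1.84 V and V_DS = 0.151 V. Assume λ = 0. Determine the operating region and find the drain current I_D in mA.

V_ov = V_GS − V_th = 1.84 − 0.63 = 1.21 V.
Since V_DS = 0.151 V < V_ov = 1.21 V, the device is in the triode region.
I_D = k_n [V_ov · V_DS − ½ V_DS²] = 3.5 × [1.21 × 0.151 − 0.5 × 0.151²] = 0.6 mA.

Triode; I_D = 0.600 mA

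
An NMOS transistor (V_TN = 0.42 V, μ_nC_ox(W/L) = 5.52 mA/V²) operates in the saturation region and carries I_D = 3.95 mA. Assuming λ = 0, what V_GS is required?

V_GS = 1.62 V

In saturation I_D = ½ k_n (V_GS − V_TN)², so V_GS − V_TN = √(2 I_D / k_n) = √(2 × 3.95 / 5.52) = 1.2 V.
V_GS = 0.42 + 1.2 = 1.62 V.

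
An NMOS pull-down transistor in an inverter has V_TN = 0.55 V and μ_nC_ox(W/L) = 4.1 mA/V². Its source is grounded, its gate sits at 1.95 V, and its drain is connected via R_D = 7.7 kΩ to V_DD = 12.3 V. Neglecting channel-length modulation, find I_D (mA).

I_D = 1.56 mA

V_GS = V_G = 1.95 V, so V_ov = 1.95 − 0.55 = 1.4 V.
Assume saturation: I_D = ½ k_n V_ov² = 0.5 × 4.1 × 1.4² = 4.02 mA, giving V_DS = V_DD − I_D R_D = 12.3 − 4.02 × 7.7 = -18.6 V.
But -18.6 V < V_ov = 1.4 V, so the device is actually in triode.
In triode I_D = k_n[V_ov V_DS − ½ V_DS²] and I_D = (V_DD − V_DS)/R_D. Equating: 15.8 V_DS² − 45.2 V_DS + 12.3 = 0, giving V_DS = 0.305 V (the root below V_ov).
I_D = (12.3 − 0.305) / 7.7 = 1.56 mA.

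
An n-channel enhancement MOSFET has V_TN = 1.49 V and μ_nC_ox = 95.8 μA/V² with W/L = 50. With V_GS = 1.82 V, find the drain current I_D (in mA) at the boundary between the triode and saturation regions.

I_D = 0.261 mA

At the boundary V_DS = V_ov = V_GS − V_TN = 1.82 − 1.49 = 0.33 V.
k_n = μ_nC_ox · (W/L) = 4.79 mA/V².
I_D = ½ k_n V_ov² = 0.5 × 4.79 × 0.33² = 0.261 mA.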